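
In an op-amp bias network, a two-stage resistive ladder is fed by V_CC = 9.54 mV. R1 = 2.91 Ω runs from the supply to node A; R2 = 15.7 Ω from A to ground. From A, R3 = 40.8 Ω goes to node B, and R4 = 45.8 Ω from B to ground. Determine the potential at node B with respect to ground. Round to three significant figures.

V_B ≈ 4.14 mV

Looking into the second stage from A: R3 + R4 = 86.60 Ω appears in parallel with R2.
Effective lower resistance at A: R2 ‖ 86.60 = 13.29 Ω.
V_A = 9.54 × 13.29/(2.91 + 13.29) = 7.826 mV.
V_B = V_A × 0.5289 = 4.139 mV.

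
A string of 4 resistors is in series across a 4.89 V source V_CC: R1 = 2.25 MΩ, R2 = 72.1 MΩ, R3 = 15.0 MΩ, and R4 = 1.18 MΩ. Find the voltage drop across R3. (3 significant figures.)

Total series resistance ΣR = 2.25 + 72.1 + 15.0 + 1.18 = 90.53 MΩ.
By the voltage-divider rule, V = 4.89 × 15.00/90.53 = 0.8102 V.

V ≈ 0.810 V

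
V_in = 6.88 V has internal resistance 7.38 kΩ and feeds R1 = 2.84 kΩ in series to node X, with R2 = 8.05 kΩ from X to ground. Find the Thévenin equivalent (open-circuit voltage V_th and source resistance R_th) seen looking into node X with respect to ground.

R1' = 7.38 + 2.84 = 10.22 kΩ (source resistance + R1).
V_th is the unloaded tap voltage: V_in · R2/(R1'+R2) = 6.88 × 0.4406 = 3.031 V.
Looking into X with the source shorted: R_th = R1'·R2/(R1'+R2) = 10.22 × 8.05/18.27 = 4.503 kΩ.

V_th ≈ 3.03 V, R_th ≈ 4.50 kΩ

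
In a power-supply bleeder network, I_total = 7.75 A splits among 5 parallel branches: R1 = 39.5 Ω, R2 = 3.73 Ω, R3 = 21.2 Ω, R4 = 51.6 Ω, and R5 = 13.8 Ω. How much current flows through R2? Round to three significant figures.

I ≈ 4.80 A

Conductances: ΣG = 1/39.5 + 1/3.73 + 1/21.2 + 1/51.6 + 1/13.8 = 0.4324 (1/Ω).
R2 takes the fraction G_k/ΣG = 0.2681/0.4324 = 0.6200, so I = 7.75 × 0.6200 = 4.805 A.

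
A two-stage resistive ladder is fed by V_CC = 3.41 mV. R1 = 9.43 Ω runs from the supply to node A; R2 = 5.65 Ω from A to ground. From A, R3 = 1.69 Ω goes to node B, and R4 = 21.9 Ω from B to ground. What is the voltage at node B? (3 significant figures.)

Node A sees R2 in parallel with the series input of stage 2, R3 + R4 = 23.59 Ω.
Effective lower resistance at A: R2 ‖ 23.59 = 4.558 Ω.
So V_A = 3.41 × 0.3259 = 1.111 mV.
Stage 2 is unloaded, so V_B = V_A · R4/(R3+R4) = 1.111 × 21.9/23.59 = 1.032 mV.

V_B ≈ 1.03 mV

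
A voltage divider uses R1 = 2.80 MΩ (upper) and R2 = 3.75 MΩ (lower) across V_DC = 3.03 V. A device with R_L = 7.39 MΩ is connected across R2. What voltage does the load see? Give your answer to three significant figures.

First combine the lower leg with the load: R2 ‖ R_L = 2.488 MΩ.
Then V_out = V_DC · R2'/(R1 + R2') = 3.03 × 2.488/5.288 = 1.426 V.
(Unloaded it would be 1.73 V; the load pulls it down.)

V_out ≈ 1.43 V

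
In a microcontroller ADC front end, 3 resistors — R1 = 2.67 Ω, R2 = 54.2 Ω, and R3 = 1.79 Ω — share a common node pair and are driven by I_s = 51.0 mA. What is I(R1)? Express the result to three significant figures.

ΣG = 1/2.67 + 1/54.2 + 1/1.79 = 0.9516.
Current divider: I(R1) = I_s · G_k/ΣG = 51.0 × (0.3745/0.9516) = 51.0 × 0.3936 = 20.07 mA.

I ≈ 20.1 mA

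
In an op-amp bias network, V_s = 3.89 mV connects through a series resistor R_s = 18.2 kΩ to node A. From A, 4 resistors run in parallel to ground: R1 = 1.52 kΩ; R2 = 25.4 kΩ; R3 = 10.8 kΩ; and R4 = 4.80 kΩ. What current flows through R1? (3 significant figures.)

Parallel bank: R_p = 1/(1/1.52 + 1/25.4 + 1/10.8 + 1/4.80) = 1.002 kΩ.
Node voltage V_A = V_s · R_p/(R_s + R_p) = 3.89 × 0.05217 = 0.2030 mV.
I(R1) = V_A / R1 = 0.2030/1.52 = 0.1335 µA.
(Equivalently: I_total = 0.2026 µA, then current-divider fraction G_k/ΣG = 0.6591.)

I ≈ 0.134 µA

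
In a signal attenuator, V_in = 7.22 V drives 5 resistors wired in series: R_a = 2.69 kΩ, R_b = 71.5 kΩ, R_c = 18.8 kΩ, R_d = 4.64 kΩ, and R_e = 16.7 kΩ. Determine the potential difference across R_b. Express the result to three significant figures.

V ≈ 4.52 V

Total series resistance ΣR = 2.69 + 71.5 + 18.8 + 4.64 + 16.7 = 114.3 kΩ.
V = V_in · R/ΣR = 7.22 × 0.6254 = 4.515 V.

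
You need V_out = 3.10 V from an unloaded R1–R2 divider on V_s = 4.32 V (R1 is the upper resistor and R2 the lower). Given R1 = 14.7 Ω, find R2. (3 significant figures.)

R2 ≈ 37.4 Ω

V_out/V_s = R2/(R1+R2) = 0.7176.
So R2 = R1 · V_out/(V_s − V_out) = 14.7 × 3.10/(4.32 − 3.10) = 14.7 × 2.541 = 37.35 Ω.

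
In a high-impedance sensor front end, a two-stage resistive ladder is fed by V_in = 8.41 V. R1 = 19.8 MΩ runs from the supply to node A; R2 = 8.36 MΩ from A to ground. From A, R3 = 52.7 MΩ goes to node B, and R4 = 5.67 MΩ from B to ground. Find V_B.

Node A sees R2 in parallel with the series input of stage 2, R3 + R4 = 58.37 MΩ.
Effective lower resistance at A: R2 ‖ 58.37 = 7.313 MΩ.
V_A = 8.41 × 7.313/(19.8 + 7.313) = 2.268 V.
Stage 2 is unloaded, so V_B = V_A · R4/(R3+R4) = 2.268 × 5.67/58.37 = 0.2203 V.

V_B ≈ 0.220 V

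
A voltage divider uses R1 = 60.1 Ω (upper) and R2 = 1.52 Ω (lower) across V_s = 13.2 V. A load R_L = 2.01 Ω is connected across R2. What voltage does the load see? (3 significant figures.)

V_out ≈ 0.187 V

R2 ‖ R_L = (1.52 × 2.01)/(1.52 + 2.01) = 0.8655 Ω.
Voltage divider with the loaded lower leg: V_out = 13.2 × 0.8655/(60.1 + 0.8655) = 13.2 × 0.01420 = 0.1874 V.
(Unloaded it would be 0.326 V; the load pulls it down.)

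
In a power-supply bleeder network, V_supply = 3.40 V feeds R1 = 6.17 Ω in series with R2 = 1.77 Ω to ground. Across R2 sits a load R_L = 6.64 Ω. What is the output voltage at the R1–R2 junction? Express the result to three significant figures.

R2 ‖ R_L = (1.77 × 6.64)/(1.77 + 6.64) = 1.397 Ω.
Now apply the divider: V_out = 3.40 × 0.1847 = 0.6279 V.
(Unloaded it would be 0.758 V; the load pulls it down.)

V_out ≈ 0.628 V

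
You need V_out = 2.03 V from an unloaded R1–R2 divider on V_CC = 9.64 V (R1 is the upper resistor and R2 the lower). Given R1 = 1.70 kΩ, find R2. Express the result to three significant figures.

V_out/V_CC = R2/(R1+R2) = 0.2106.
R2 = R1 · 0.2106/(1 − 0.2106) = 0.4535 kΩ.

R2 ≈ 0.453 kΩ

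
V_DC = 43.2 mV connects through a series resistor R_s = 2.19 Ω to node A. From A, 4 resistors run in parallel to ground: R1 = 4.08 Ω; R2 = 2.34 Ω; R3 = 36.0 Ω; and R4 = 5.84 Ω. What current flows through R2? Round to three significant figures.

I ≈ 6.35 mA

Combine the parallel branches: R_p = (1/4.08 + 1/2.34 + 1/36.0 + 1/5.84)⁻¹ = 1.148 Ω.
V_A = 43.2 × 1.148/3.338 = 14.85 mV.
Branch current I = V_A/R2 = 14.85/2.34 = 6.347 mA.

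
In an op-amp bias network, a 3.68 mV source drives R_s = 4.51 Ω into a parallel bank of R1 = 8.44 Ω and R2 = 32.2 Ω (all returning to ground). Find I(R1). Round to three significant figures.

Equivalent of the parallel group: R_p = 6.687 Ω.
Node voltage V_A = V_DC · R_p/(R_s + R_p) = 3.68 × 0.5972 = 2.198 mV.
I(R1) = V_A / R1 = 2.198/8.44 = 0.2604 mA.
(Equivalently: I_total = 0.3287 mA, then current-divider fraction G_k/ΣG = 0.7923.)

I ≈ 0.260 mA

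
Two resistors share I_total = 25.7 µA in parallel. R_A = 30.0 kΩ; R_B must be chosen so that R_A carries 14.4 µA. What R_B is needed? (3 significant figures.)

R_B ≈ 38.2 kΩ

Two-branch current divider: I_A = I_total · R_B/(R_A + R_B).
With f = 0.5603, R_B = R_A · f/(1−f) = 30.0 × 1.274 = 38.23 kΩ.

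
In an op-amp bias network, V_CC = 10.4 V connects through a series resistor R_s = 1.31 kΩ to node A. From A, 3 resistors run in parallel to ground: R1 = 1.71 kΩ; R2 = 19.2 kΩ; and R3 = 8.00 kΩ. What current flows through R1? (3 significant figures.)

Equivalent of the parallel group: R_p = 1.313 kΩ.
Node voltage V_A = V_CC · R_p/(R_s + R_p) = 10.4 × 0.5005 = 5.205 V.
I(R1) = V_A / R1 = 5.205/1.71 = 3.044 mA.
(Check via current divider: I_total = 3.966 mA; share G_k/ΣG = 0.7676 → same result.)

I ≈ 3.04 mA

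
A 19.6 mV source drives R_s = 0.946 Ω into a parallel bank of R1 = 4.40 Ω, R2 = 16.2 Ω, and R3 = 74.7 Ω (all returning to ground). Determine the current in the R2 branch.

Parallel bank: R_p = 1/(1/4.40 + 1/16.2 + 1/74.7) = 3.307 Ω.
V_A by voltage divider: V_A = 19.6 × 3.307/(0.946 + 3.307) = 15.24 mV.
I(R2) = V_A / R2 = 15.24/16.2 = 0.9408 mA.
(Check via current divider: I_total = 4.609 mA; share G_k/ΣG = 0.2041 → same result.)

I ≈ 0.941 mA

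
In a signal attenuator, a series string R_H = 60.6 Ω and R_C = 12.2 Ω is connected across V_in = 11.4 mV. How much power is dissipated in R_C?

P ≈ 0.299 µW

The common current is I = 11.4/72.80 = 0.1566 mA.
P(R_C) = I²·R_C = (0.1566)² × 12.2 = 0.2992 µW.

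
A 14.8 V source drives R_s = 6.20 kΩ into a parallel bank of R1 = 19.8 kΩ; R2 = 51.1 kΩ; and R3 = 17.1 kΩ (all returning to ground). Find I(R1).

I ≈ 0.416 mA

Equivalent of the parallel group: R_p = 7.779 kΩ.
V_A = 14.8 × 7.779/13.98 = 8.236 V.
Branch current I = V_A/R1 = 8.236/19.8 = 0.4159 mA.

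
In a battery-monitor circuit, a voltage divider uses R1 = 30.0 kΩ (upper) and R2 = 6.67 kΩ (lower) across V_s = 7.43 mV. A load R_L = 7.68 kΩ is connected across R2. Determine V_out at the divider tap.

V_out ≈ 0.790 mV

R2 ‖ R_L = (6.67 × 7.68)/(6.67 + 7.68) = 3.570 kΩ.
Voltage divider with the loaded lower leg: V_out = 7.43 × 3.570/(30.0 + 3.570) = 7.43 × 0.1063 = 0.7901 mV.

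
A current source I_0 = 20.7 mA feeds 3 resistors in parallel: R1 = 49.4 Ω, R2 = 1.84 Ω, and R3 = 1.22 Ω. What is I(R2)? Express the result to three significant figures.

I ≈ 8.13 mA

Total conductance ΣG = 1/49.4 + 1/1.84 + 1/1.22 = 1.383 (units of 1/Ω).
Current divider: I(R2) = I_0 · G_k/ΣG = 20.7 × (0.5435/1.383) = 20.7 × 0.3929 = 8.132 mA.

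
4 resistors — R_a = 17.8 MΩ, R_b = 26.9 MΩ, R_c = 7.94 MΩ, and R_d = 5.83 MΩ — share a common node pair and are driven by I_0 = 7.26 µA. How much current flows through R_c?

Total conductance ΣG = 1/17.8 + 1/26.9 + 1/7.94 + 1/5.83 = 0.3908 (units of 1/MΩ).
Current divider: I(R_c) = I_0 · G_k/ΣG = 7.26 × (0.1259/0.3908) = 7.26 × 0.3223 = 2.340 µA.

I ≈ 2.34 µA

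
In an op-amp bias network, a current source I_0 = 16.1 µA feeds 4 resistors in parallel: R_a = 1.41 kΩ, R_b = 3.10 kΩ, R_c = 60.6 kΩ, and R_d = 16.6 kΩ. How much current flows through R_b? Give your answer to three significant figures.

ΣG = 1/1.41 + 1/3.10 + 1/60.6 + 1/16.6 = 1.109.
R_b takes the fraction G_k/ΣG = 0.3226/1.109 = 0.2910, so I = 16.1 × 0.2910 = 4.685 µA.

I ≈ 4.69 µA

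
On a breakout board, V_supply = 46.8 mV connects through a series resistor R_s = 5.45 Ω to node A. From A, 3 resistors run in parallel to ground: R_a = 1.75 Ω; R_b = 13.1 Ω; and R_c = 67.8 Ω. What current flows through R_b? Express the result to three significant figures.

I ≈ 0.775 mA

Parallel bank: R_p = 1/(1/1.75 + 1/13.1 + 1/67.8) = 1.509 Ω.
Node voltage V_A = V_supply · R_p/(R_s + R_p) = 46.8 × 0.2169 = 10.15 mV.
I(R_b) = V_A / R_b = 10.15/13.1 = 0.7748 mA.
(Equivalently: I_total = 6.725 mA, then current-divider fraction G_k/ΣG = 0.1152.)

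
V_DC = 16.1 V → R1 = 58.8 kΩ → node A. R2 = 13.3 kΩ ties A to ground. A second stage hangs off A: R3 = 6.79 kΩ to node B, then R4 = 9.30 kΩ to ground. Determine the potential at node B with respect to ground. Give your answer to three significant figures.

V_B ≈ 1.03 V

Looking into the second stage from A: R3 + R4 = 16.09 kΩ appears in parallel with R2.
R2 ‖ (R3+R4) = 7.281 kΩ.
V_A = 16.1 × 7.281/(58.8 + 7.281) = 1.774 V.
Stage 2 is unloaded, so V_B = V_A · R4/(R3+R4) = 1.774 × 9.30/16.09 = 1.025 V.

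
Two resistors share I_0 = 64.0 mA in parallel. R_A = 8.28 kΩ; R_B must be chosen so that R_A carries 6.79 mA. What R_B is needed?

R_B ≈ 0.983 kΩ

Two-branch current divider: I_A = I_0 · R_B/(R_A + R_B).
6.79/64.0 = R_B/(R_A + R_B) → R_B = R_A · (0.1061)/(1 − 0.1061) = 8.28 × 0.1187 = 0.9827 kΩ.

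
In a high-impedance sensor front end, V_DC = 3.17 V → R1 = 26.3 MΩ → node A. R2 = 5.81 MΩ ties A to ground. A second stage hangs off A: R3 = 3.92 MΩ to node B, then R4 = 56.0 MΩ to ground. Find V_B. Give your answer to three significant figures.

Looking into the second stage from A: R3 + R4 = 59.92 MΩ appears in parallel with R2.
R2 ‖ (R3+R4) = 5.296 MΩ.
So V_A = 3.17 × 0.1676 = 0.5314 V.
Then the unloaded second divider: V_B = V_A × R4/(R3+R4) = 0.5314 × 0.9346 = 0.4966 V.

V_B ≈ 0.497 V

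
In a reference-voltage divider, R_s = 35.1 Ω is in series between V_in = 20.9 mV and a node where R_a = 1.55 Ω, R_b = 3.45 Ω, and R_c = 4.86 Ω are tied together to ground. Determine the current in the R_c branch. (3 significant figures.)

Equivalent of the parallel group: R_p = 0.8766 Ω.
V_A = 20.9 × 0.8766/35.98 = 0.5092 mV.
I(R_c) = V_A / R_c = 0.5092/4.86 = 0.1048 mA.

I ≈ 0.105 mA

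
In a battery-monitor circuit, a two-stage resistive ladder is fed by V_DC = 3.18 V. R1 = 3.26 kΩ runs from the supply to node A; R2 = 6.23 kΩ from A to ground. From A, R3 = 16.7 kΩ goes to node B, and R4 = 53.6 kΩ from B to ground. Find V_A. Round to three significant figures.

V_A ≈ 2.03 V

Looking into the second stage from A: R3 + R4 = 70.30 kΩ appears in parallel with R2.
R2 ‖ (R3+R4) = 5.723 kΩ.
So V_A = 3.18 × 0.6371 = 2.026 V.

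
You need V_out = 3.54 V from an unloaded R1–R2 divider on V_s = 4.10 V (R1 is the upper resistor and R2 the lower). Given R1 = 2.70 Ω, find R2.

V_out/V_s = R2/(R1+R2) = 0.8634.
Rearranging, R2 = R1·k/(1−k) = 2.70 × 6.321 = 17.07 Ω.

R2 ≈ 17.1 Ω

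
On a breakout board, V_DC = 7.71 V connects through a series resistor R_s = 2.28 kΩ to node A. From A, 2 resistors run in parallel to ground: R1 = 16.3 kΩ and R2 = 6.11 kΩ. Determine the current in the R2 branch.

Equivalent of the parallel group: R_p = 4.444 kΩ.
Node voltage V_A = V_DC · R_p/(R_s + R_p) = 7.71 × 0.6609 = 5.096 V.
I(R2) = V_A / R2 = 5.096/6.11 = 0.8340 mA.
(Check via current divider: I_total = 1.147 mA; share G_k/ΣG = 0.7274 → same result.)

I ≈ 0.834 mA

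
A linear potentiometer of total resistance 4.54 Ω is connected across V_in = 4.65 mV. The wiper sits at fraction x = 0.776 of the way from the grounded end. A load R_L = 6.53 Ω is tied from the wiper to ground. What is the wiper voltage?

Split the track: R_lower = x·R_p = 3.523 Ω, R_upper = (1−x)·R_p = 1.017 Ω.
R_L loads the lower segment: effective lower R = 2.288 Ω.
Loaded-divider output: V_out = 4.65 × 0.6923 = 3.219 mV.
(Unloaded: V_out = x·V_in = 3.61 mV.)

V_out ≈ 3.22 mV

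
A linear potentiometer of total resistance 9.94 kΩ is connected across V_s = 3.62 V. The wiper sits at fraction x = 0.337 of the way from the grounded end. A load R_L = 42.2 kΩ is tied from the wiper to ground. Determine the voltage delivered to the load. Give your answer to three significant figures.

V_out ≈ 1.16 V

Split the track: R_lower = x·R_p = 3.350 kΩ, R_upper = (1−x)·R_p = 6.590 kΩ.
Lower segment in parallel with the load: 3.350 ‖ 42.2 = 3.103 kΩ.
V_out = 3.62 × 3.103/(6.590 + 3.103) = 1.159 V.
(Unloaded: V_out = x·V_s = 1.22 V.)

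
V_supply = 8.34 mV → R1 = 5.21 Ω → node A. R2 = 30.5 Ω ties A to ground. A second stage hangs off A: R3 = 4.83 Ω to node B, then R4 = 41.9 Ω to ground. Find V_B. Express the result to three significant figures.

V_B ≈ 5.83 mV

The second stage (R3 + R4 = 46.73 Ω) loads node A in parallel with R2.
Effective lower resistance at A: R2 ‖ 46.73 = 18.45 Ω.
First divider: V_A = V_supply · 18.45/(5.21 + 18.45) = 6.504 mV.
Then the unloaded second divider: V_B = V_A × R4/(R3+R4) = 6.504 × 0.8966 = 5.832 mV.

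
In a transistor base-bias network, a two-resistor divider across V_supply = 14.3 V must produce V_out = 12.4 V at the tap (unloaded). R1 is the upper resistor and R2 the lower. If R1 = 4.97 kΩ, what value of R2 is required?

V_out/V_supply = R2/(R1+R2) = 0.8671.
R2 = R1 · 0.8671/(1 − 0.8671) = 32.44 kΩ.

R2 ≈ 32.4 kΩ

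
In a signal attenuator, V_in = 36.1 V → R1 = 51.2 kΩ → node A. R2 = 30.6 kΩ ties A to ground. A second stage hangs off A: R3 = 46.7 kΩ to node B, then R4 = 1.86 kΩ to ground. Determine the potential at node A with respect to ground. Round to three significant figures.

Looking into the second stage from A: R3 + R4 = 48.56 kΩ appears in parallel with R2.
R2 ‖ (R3+R4) = 18.77 kΩ.
So V_A = 36.1 × 0.2683 = 9.685 V.

V_A ≈ 9.68 V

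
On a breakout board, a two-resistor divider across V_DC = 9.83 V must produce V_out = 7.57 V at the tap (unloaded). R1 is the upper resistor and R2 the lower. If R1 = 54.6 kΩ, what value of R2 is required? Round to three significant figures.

R2 ≈ 183 kΩ

V_out/V_DC = R2/(R1+R2) = 0.7701.
So R2 = R1 · V_out/(V_DC − V_out) = 54.6 × 7.57/(9.83 − 7.57) = 54.6 × 3.350 = 182.9 kΩ.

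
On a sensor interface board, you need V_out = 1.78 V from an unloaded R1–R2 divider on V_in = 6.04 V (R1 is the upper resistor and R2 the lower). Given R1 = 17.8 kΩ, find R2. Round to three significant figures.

The divider ratio is R2/(R1+R2) = 1.78/6.04 = 0.2947.
Rearranging, R2 = R1·k/(1−k) = 17.8 × 0.4178 = 7.438 kΩ.

R2 ≈ 7.44 kΩ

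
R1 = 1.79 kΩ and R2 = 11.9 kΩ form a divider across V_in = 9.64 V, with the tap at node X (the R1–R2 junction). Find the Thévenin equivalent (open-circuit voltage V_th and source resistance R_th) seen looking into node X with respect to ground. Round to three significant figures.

V_th ≈ 8.38 V, R_th ≈ 1.56 kΩ

With X open, the divider is unloaded: V_th = 9.64 × 11.9/13.69 = 8.380 V.
Looking into X with the source shorted: R_th = R1·R2/(R1+R2) = 1.790 × 11.9/13.69 = 1.556 kΩ.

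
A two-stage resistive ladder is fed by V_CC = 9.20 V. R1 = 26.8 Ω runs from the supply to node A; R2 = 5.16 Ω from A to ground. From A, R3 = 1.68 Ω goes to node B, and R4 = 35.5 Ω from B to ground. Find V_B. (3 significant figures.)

V_B ≈ 1.27 V

Node A sees R2 in parallel with the series input of stage 2, R3 + R4 = 37.18 Ω.
Effective lower resistance at A: R2 ‖ 37.18 = 4.531 Ω.
First divider: V_A = V_CC · 4.531/(26.8 + 4.531) = 1.331 V.
Stage 2 is unloaded, so V_B = V_A · R4/(R3+R4) = 1.331 × 35.5/37.18 = 1.270 V.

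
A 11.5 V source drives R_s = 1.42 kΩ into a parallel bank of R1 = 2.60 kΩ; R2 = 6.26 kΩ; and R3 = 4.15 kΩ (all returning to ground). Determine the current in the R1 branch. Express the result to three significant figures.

I ≈ 2.09 mA

Combine the parallel branches: R_p = (1/2.60 + 1/6.26 + 1/4.15)⁻¹ = 1.273 kΩ.
V_A = 11.5 × 1.273/2.693 = 5.437 V.
I(R1) = V_A / R1 = 5.437/2.60 = 2.091 mA.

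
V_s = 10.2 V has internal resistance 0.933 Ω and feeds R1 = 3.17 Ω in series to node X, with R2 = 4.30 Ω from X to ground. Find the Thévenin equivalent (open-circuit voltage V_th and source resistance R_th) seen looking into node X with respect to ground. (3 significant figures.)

V_th ≈ 5.22 V, R_th ≈ 2.10 Ω

R1' = 0.933 + 3.17 = 4.103 Ω (source resistance + R1).
Open-circuit (no load on X): V_th = V_s · R2/(R1' + R2) = 10.2 × 4.30/(4.103 + 4.30) = 5.220 V.
Zeroing V_s shorts the top of R1' to ground, so R_th = R1' ‖ R2 = 2.100 Ω.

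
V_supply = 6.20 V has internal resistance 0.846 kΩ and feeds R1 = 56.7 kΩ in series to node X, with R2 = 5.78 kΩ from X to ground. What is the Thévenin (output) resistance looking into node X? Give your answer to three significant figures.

R_th ≈ 5.25 kΩ

R1' = 0.846 + 56.7 = 57.55 kΩ (source resistance + R1).
With V_supply suppressed (replaced by a short), R_th = R1' ‖ R2 = (57.55 × 5.78)/(57.55 + 5.78) = 5.252 kΩ.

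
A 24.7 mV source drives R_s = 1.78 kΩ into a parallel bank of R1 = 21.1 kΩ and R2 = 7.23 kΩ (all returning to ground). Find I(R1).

Equivalent of the parallel group: R_p = 5.385 kΩ.
V_A = 24.7 × 5.385/7.165 = 18.56 mV.
I(R1) = V_A / R1 = 18.56/21.1 = 0.8798 µA.
(Equivalently: I_total = 3.447 µA, then current-divider fraction G_k/ΣG = 0.2552.)

I ≈ 0.880 µA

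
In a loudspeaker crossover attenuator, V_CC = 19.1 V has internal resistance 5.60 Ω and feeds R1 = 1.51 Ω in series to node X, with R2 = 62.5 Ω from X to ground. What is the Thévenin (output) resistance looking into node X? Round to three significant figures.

R_th ≈ 6.38 Ω

R1' = 5.60 + 1.51 = 7.110 Ω (source resistance + R1).
Looking into X with the source shorted: R_th = R1'·R2/(R1'+R2) = 7.110 × 62.5/69.61 = 6.384 Ω.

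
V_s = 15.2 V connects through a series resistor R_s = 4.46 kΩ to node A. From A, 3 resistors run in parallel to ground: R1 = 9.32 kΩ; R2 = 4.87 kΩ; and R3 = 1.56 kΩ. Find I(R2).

Parallel bank: R_p = 1/(1/9.32 + 1/4.87 + 1/1.56) = 1.049 kΩ.
V_A = 15.2 × 1.049/5.509 = 2.893 V.
I(R2) = V_A / R2 = 2.893/4.87 = 0.5941 mA.

I ≈ 0.594 mA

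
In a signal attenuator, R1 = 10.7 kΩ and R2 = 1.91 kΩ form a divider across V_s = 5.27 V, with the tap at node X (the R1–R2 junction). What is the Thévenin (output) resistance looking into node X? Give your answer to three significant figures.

With V_s suppressed (replaced by a short), R_th = R1 ‖ R2 = (10.70 × 1.91)/(10.70 + 1.91) = 1.621 kΩ.

R_th ≈ 1.62 kΩ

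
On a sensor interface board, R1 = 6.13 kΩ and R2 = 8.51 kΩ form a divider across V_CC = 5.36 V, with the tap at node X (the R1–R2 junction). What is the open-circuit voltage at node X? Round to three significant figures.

V_th is the unloaded tap voltage: V_CC · R2/(R1+R2) = 5.36 × 0.5813 = 3.116 V.

V_th ≈ 3.12 V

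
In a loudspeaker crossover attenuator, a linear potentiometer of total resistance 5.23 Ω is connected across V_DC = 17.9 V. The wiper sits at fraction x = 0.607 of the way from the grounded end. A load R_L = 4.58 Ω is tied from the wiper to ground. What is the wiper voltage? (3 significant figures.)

V_out ≈ 8.54 V

Split the track: R_lower = x·R_p = 3.175 Ω, R_upper = (1−x)·R_p = 2.055 Ω.
Lower segment in parallel with the load: 3.175 ‖ 4.58 = 1.875 Ω.
V_out = 17.9 × 1.875/(2.055 + 1.875) = 8.539 V.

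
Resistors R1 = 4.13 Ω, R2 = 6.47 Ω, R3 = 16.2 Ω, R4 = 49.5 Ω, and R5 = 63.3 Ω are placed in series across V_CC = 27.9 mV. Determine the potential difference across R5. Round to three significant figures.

V ≈ 12.7 mV

Total series resistance ΣR = 4.13 + 6.47 + 16.2 + 49.5 + 63.3 = 139.6 Ω.
Voltage divider: V = V_CC · (63.30 / 139.6) = 27.9 × 0.4534 = 12.65 mV.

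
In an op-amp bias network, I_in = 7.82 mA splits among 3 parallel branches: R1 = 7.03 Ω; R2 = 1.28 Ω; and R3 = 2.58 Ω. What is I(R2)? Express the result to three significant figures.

I ≈ 4.66 mA

ΣG = 1/7.03 + 1/1.28 + 1/2.58 = 1.311.
Current divider: I(R2) = I_in · G_k/ΣG = 7.82 × (0.7812/1.311) = 7.82 × 0.5959 = 4.660 mA.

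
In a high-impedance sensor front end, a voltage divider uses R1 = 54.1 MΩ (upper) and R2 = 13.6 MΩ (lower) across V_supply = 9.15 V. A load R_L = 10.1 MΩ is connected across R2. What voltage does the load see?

V_out ≈ 0.885 V

First combine the lower leg with the load: R2 ‖ R_L = 5.796 MΩ.
Voltage divider with the loaded lower leg: V_out = 9.15 × 5.796/(54.1 + 5.796) = 9.15 × 0.09676 = 0.8854 V.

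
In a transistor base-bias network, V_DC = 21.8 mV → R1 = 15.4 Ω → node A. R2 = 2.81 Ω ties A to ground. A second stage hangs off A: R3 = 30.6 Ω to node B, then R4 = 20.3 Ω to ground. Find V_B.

The second stage (R3 + R4 = 50.90 Ω) loads node A in parallel with R2.
Effective lower resistance at A: R2 ‖ 50.90 = 2.663 Ω.
V_A = 21.8 × 2.663/(15.4 + 2.663) = 3.214 mV.
Then the unloaded second divider: V_B = V_A × R4/(R3+R4) = 3.214 × 0.3988 = 1.282 mV.

V_B ≈ 1.28 mV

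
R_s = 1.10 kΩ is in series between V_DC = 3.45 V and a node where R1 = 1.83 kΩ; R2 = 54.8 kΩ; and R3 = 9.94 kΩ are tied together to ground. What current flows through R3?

I ≈ 0.200 mA

Combine the parallel branches: R_p = (1/1.83 + 1/54.8 + 1/9.94)⁻¹ = 1.503 kΩ.
V_A by voltage divider: V_A = 3.45 × 1.503/(1.10 + 1.503) = 1.992 V.
I(R3) = V_A / R3 = 1.992/9.94 = 0.2004 mA.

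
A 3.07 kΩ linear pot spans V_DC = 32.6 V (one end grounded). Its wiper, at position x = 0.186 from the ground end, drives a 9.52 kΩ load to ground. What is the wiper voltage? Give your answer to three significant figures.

V_out ≈ 5.78 V

The pot divides into 2.499 kΩ above the wiper and 0.5710 kΩ below.
(x·R_p) ‖ R_L = 0.5387 kΩ.
Loaded-divider output: V_out = 32.6 × 0.1773 = 5.781 V.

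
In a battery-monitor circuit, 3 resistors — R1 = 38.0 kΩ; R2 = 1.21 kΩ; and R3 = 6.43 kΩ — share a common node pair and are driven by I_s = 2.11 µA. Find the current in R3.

I ≈ 0.325 µA

Conductances: ΣG = 1/38.0 + 1/1.21 + 1/6.43 = 1.008 (1/kΩ).
R3 takes the fraction G_k/ΣG = 0.1555/1.008 = 0.1542, so I = 2.11 × 0.1542 = 0.3255 µA.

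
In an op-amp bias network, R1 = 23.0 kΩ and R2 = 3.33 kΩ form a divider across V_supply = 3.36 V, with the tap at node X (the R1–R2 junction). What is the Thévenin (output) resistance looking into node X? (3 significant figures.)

Zeroing V_supply shorts the top of R1 to ground, so R_th = R1 ‖ R2 = 2.909 kΩ.

R_th ≈ 2.91 kΩ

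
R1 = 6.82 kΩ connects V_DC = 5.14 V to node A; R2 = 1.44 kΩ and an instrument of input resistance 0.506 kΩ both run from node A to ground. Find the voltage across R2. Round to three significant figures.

V_out ≈ 0.268 V

First combine the lower leg with the load: R2 ‖ R_L = 0.3744 kΩ.
Then V_out = V_DC · R2'/(R1 + R2') = 5.14 × 0.3744/7.194 = 0.2675 V.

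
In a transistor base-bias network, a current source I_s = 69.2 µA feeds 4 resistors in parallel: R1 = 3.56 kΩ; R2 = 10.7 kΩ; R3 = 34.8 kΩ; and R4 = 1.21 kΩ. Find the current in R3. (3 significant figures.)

I ≈ 1.62 µA

ΣG = 1/3.56 + 1/10.7 + 1/34.8 + 1/1.21 = 1.230.
Current divider: I(R3) = I_s · G_k/ΣG = 69.2 × (0.02874/1.230) = 69.2 × 0.02337 = 1.617 µA.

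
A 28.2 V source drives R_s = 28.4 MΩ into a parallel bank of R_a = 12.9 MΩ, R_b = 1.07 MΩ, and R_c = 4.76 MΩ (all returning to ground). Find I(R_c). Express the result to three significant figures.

Equivalent of the parallel group: R_p = 0.8182 MΩ.
Node voltage V_A = V_DC · R_p/(R_s + R_p) = 28.2 × 0.02800 = 0.7897 V.
Branch current I = V_A/R_c = 0.7897/4.76 = 0.1659 µA.
(Check via current divider: I_total = 0.9652 µA; share G_k/ΣG = 0.1719 → same result.)

I ≈ 0.166 µA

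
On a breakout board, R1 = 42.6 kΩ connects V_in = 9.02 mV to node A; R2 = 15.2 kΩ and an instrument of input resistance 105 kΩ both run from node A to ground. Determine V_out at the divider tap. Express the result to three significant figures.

V_out ≈ 2.14 mV

First combine the lower leg with the load: R2 ‖ R_L = 13.28 kΩ.
Then V_out = V_in · R2'/(R1 + R2') = 9.02 × 13.28/55.88 = 2.143 mV.
(Unloaded it would be 2.37 mV; the load pulls it down.)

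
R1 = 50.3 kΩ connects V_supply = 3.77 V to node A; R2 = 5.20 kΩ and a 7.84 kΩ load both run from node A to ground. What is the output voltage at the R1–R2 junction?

The load sits in parallel with R2, giving an effective lower resistance R2' = R2·R_L/(R2+R_L) = 3.126 kΩ.
Now apply the divider: V_out = 3.77 × 0.05852 = 0.2206 V.

V_out ≈ 0.221 V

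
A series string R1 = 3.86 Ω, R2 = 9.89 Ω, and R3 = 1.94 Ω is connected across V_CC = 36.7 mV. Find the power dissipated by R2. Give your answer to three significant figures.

P ≈ 54.1 µW

The common current is I = 36.7/15.69 = 2.339 mA.
V(R2) = I·R = 23.13 mV; P = V·I = 23.13 × 2.339 = 54.11 µW.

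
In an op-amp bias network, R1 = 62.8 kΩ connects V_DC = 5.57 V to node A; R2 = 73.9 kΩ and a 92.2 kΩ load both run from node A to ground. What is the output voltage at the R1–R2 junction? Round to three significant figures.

V_out ≈ 2.20 V

The load sits in parallel with R2, giving an effective lower resistance R2' = R2·R_L/(R2+R_L) = 41.02 kΩ.
Now apply the divider: V_out = 5.57 × 0.3951 = 2.201 V.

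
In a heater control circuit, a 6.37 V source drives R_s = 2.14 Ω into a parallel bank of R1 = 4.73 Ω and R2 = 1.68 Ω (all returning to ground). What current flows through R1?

I ≈ 0.494 A

Parallel bank: R_p = 1/(1/4.73 + 1/1.68) = 1.240 Ω.
V_A by voltage divider: V_A = 6.37 × 1.240/(2.14 + 1.240) = 2.337 V.
Branch current I = V_A/R1 = 2.337/4.73 = 0.4940 A.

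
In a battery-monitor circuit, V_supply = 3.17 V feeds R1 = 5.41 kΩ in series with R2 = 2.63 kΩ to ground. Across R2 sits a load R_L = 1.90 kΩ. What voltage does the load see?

V_out ≈ 0.537 V

The load sits in parallel with R2, giving an effective lower resistance R2' = R2·R_L/(R2+R_L) = 1.103 kΩ.
Voltage divider with the loaded lower leg: V_out = 3.17 × 1.103/(5.41 + 1.103) = 3.17 × 0.1694 = 0.5369 V.
(Unloaded it would be 1.04 V; the load pulls it down.)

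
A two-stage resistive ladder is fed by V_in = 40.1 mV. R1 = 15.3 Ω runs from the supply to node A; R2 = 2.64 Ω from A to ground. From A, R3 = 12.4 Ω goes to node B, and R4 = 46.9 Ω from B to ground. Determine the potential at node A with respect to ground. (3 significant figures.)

V_A ≈ 5.69 mV

The second stage (R3 + R4 = 59.30 Ω) loads node A in parallel with R2.
R2 ‖ (R3+R4) = 2.527 Ω.
First divider: V_A = V_in · 2.527/(15.3 + 2.527) = 5.685 mV.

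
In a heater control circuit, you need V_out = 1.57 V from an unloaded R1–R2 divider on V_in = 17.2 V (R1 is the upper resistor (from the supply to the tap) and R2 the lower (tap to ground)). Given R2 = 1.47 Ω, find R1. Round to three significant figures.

R1 ≈ 14.6 Ω

The divider ratio is R2/(R1+R2) = 1.57/17.2 = 0.09128.
R1 = R2·(1/k − 1) = 1.47 × 9.955 = 14.63 Ω.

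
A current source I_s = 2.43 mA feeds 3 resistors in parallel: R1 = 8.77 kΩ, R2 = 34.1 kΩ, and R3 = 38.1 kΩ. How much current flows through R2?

Conductances: ΣG = 1/8.77 + 1/34.1 + 1/38.1 = 0.1696 (1/kΩ).
R2 takes the fraction G_k/ΣG = 0.02933/0.1696 = 0.1729, so I = 2.43 × 0.1729 = 0.4202 mA.

I ≈ 0.420 mA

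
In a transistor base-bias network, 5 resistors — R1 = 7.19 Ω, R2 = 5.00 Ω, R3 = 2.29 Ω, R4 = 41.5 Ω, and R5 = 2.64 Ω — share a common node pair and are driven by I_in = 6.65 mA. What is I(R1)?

Conductances: ΣG = 1/7.19 + 1/5.00 + 1/2.29 + 1/41.5 + 1/2.64 = 1.179 (1/Ω).
R1 takes the fraction G_k/ΣG = 0.1391/1.179 = 0.1180, so I = 6.65 × 0.1180 = 0.7847 mA.

I ≈ 0.785 mA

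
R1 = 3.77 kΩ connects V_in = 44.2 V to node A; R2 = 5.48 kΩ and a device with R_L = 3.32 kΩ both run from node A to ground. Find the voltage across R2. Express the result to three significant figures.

V_out ≈ 15.7 V

First combine the lower leg with the load: R2 ‖ R_L = 2.067 kΩ.
Now apply the divider: V_out = 44.2 × 0.3542 = 15.65 V.
(Unloaded it would be 26.2 V; the load pulls it down.)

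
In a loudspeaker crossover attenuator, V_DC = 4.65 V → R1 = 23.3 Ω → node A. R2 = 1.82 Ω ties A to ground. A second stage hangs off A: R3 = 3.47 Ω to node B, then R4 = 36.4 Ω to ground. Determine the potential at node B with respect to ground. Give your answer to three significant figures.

Node A sees R2 in parallel with the series input of stage 2, R3 + R4 = 39.87 Ω.
R2 ‖ (R3+R4) = 1.741 Ω.
First divider: V_A = V_DC · 1.741/(23.3 + 1.741) = 0.3232 V.
Stage 2 is unloaded, so V_B = V_A · R4/(R3+R4) = 0.3232 × 36.4/39.87 = 0.2951 V.

V_B ≈ 0.295 V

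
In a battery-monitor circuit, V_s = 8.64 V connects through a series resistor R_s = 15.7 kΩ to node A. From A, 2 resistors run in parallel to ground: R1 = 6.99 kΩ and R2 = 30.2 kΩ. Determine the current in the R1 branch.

I ≈ 0.328 mA

Equivalent of the parallel group: R_p = 5.676 kΩ.
V_A by voltage divider: V_A = 8.64 × 5.676/(15.7 + 5.676) = 2.294 V.
Branch current I = V_A/R1 = 2.294/6.99 = 0.3282 mA.
(Equivalently: I_total = 0.4042 mA, then current-divider fraction G_k/ΣG = 0.8120.)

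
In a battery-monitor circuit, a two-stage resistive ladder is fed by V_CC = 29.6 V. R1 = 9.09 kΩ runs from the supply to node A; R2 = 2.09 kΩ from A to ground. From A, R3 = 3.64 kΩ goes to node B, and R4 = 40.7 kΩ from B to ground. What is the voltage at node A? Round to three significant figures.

Node A sees R2 in parallel with the series input of stage 2, R3 + R4 = 44.34 kΩ.
R2 ‖ (R3+R4) = 1.996 kΩ.
So V_A = 29.6 × 0.1800 = 5.329 V.

V_A ≈ 5.33 V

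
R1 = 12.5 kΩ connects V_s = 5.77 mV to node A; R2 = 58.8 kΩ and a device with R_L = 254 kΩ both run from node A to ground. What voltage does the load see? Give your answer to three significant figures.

V_out ≈ 4.57 mV

First combine the lower leg with the load: R2 ‖ R_L = 47.75 kΩ.
Now apply the divider: V_out = 5.77 × 0.7925 = 4.573 mV.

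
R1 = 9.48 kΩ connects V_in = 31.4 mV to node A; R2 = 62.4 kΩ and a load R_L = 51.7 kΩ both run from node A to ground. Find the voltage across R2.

The load sits in parallel with R2, giving an effective lower resistance R2' = R2·R_L/(R2+R_L) = 28.27 kΩ.
Then V_out = V_in · R2'/(R1 + R2') = 31.4 × 28.27/37.75 = 23.52 mV.

V_out ≈ 23.5 mV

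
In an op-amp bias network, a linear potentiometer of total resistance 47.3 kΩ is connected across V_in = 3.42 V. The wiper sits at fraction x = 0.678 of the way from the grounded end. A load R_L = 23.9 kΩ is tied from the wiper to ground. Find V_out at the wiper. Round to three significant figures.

Lower segment x·R_p = 32.07 kΩ; upper segment (1−x)·R_p = 15.23 kΩ.
R_L loads the lower segment: effective lower R = 13.69 kΩ.
V_out = 3.42 × 13.69/(15.23 + 13.69) = 1.619 V.
(Unloaded: V_out = x·V_in = 2.32 V.)

V_out ≈ 1.62 V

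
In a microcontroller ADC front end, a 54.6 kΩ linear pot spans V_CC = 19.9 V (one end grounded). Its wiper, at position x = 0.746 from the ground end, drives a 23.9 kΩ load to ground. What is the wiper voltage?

Split the track: R_lower = x·R_p = 40.73 kΩ, R_upper = (1−x)·R_p = 13.87 kΩ.
R_L loads the lower segment: effective lower R = 15.06 kΩ.
V_out = 19.9 × 15.06/(13.87 + 15.06) = 10.36 V.

V_out ≈ 10.4 V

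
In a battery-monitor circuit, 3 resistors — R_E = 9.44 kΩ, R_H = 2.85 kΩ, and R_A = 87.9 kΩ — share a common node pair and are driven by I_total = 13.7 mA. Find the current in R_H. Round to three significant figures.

I ≈ 10.3 mA

Total conductance ΣG = 1/9.44 + 1/2.85 + 1/87.9 = 0.4682 (units of 1/kΩ).
Current divider: I(R_H) = I_total · G_k/ΣG = 13.7 × (0.3509/0.4682) = 13.7 × 0.7494 = 10.27 mA.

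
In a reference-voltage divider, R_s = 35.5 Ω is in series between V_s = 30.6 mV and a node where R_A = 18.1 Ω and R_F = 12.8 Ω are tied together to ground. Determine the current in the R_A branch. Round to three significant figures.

I ≈ 0.295 mA

Parallel bank: R_p = 1/(1/18.1 + 1/12.8) = 7.498 Ω.
Node voltage V_A = V_s · R_p/(R_s + R_p) = 30.6 × 0.1744 = 5.336 mV.
Branch current I = V_A/R_A = 5.336/18.1 = 0.2948 mA.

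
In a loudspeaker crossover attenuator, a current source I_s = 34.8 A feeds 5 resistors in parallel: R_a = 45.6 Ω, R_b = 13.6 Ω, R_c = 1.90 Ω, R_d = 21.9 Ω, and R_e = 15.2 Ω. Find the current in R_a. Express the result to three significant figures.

Conductances: ΣG = 1/45.6 + 1/13.6 + 1/1.90 + 1/21.9 + 1/15.2 = 0.7332 (1/Ω).
R_a takes the fraction G_k/ΣG = 0.02193/0.7332 = 0.02991, so I = 34.8 × 0.02991 = 1.041 A.

I ≈ 1.04 A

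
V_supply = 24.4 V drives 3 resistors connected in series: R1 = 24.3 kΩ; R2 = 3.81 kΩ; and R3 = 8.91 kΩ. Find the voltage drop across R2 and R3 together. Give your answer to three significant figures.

Series total: ΣR = 24.3 + 3.81 + 8.91 = 37.02 kΩ.
R_{R2..R3} = 3.81 + 8.91 = 12.72 kΩ.
V = V_supply · R/ΣR = 24.4 × 0.3436 = 8.384 V.

V ≈ 8.38 V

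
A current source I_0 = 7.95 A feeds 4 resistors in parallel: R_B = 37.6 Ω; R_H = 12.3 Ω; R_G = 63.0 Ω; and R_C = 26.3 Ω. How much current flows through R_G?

ΣG = 1/37.6 + 1/12.3 + 1/63.0 + 1/26.3 = 0.1618.
By the current-divider rule, I = I_0 · G_k/ΣG = 7.95 × 0.09811 = 0.7800 A.

I ≈ 0.780 A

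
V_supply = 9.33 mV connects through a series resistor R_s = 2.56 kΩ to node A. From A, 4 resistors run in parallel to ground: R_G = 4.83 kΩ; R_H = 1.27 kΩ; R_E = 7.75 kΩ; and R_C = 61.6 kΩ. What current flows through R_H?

Equivalent of the parallel group: R_p = 0.8774 kΩ.
V_A by voltage divider: V_A = 9.33 × 0.8774/(2.56 + 0.8774) = 2.382 mV.
Branch current I = V_A/R_H = 2.382/1.27 = 1.875 µA.

I ≈ 1.88 µA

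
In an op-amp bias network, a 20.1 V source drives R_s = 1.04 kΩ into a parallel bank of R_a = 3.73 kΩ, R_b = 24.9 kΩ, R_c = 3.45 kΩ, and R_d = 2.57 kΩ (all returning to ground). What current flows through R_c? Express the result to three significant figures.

I ≈ 2.87 mA

Combine the parallel branches: R_p = (1/3.73 + 1/24.9 + 1/3.45 + 1/2.57)⁻¹ = 1.013 kΩ.
Node voltage V_A = V_supply · R_p/(R_s + R_p) = 20.1 × 0.4934 = 9.918 V.
I(R_c) = V_A / R_c = 9.918/3.45 = 2.875 mA.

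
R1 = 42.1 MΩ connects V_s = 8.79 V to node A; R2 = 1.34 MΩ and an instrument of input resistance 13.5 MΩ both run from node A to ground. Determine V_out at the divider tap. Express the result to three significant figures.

V_out ≈ 0.247 V

First combine the lower leg with the load: R2 ‖ R_L = 1.219 MΩ.
Then V_out = V_s · R2'/(R1 + R2') = 8.79 × 1.219/43.32 = 0.2474 V.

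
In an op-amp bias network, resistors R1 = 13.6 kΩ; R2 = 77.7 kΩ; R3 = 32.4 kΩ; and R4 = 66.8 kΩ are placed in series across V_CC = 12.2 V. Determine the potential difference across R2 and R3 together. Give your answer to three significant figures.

V ≈ 7.05 V

Series total: ΣR = 13.6 + 77.7 + 32.4 + 66.8 = 190.5 kΩ.
R_{R2..R3} = 77.7 + 32.4 = 110.1 kΩ.
By the voltage-divider rule, V = 12.2 × 110.1/190.5 = 7.051 V.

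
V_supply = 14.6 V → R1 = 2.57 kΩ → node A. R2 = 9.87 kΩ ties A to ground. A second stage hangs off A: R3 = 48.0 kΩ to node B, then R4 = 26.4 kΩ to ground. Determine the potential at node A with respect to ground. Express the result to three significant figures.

V_A ≈ 11.3 V

The second stage (R3 + R4 = 74.40 kΩ) loads node A in parallel with R2.
Effective lower resistance at A: R2 ‖ 74.40 = 8.714 kΩ.
So V_A = 14.6 × 0.7722 = 11.27 V.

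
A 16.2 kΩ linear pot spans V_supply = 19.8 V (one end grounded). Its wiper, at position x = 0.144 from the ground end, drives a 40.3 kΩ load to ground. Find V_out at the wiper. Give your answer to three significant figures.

V_out ≈ 2.72 V

The pot divides into 13.87 kΩ above the wiper and 2.333 kΩ below.
(x·R_p) ‖ R_L = 2.205 kΩ.
V_out = 19.8 × 2.205/(13.87 + 2.205) = 2.717 V.
(Unloaded: V_out = x·V_supply = 2.85 V.)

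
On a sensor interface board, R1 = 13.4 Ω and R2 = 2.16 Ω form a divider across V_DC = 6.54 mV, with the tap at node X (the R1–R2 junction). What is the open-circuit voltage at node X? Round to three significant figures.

V_th is the unloaded tap voltage: V_DC · R2/(R1+R2) = 6.54 × 0.1388 = 0.9079 mV.

V_th ≈ 0.908 mV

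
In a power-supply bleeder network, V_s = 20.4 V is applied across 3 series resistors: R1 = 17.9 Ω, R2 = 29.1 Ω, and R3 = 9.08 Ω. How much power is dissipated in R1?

ΣR = 56.08 Ω → I = 20.4/56.08 = 0.3638 A.
P = I²R = 0.1323 × 17.9 = 2.369 W.

P ≈ 2.37 W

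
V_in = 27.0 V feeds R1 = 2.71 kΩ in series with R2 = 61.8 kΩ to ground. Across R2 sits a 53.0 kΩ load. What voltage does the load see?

The load sits in parallel with R2, giving an effective lower resistance R2' = R2·R_L/(R2+R_L) = 28.53 kΩ.
Then V_out = V_in · R2'/(R1 + R2') = 27.0 × 28.53/31.24 = 24.66 V.
(Unloaded it would be 25.9 V; the load pulls it down.)

V_out ≈ 24.7 V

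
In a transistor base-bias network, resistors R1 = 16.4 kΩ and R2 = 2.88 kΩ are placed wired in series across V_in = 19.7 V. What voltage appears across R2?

Series total: ΣR = 16.4 + 2.88 = 19.28 kΩ.
Voltage divider: V = V_in · (2.880 / 19.28) = 19.7 × 0.1494 = 2.943 V.

V ≈ 2.94 V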